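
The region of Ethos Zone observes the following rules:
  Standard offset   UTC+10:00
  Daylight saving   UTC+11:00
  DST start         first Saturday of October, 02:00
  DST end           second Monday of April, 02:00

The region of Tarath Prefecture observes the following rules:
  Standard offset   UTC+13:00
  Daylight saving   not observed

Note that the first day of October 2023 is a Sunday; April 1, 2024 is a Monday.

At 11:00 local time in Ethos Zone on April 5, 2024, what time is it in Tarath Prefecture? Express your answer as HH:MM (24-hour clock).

13:00

1 October 2023 is a Sunday, so the first Saturday is October 7.
1 April 2024 is a Monday, so the first Monday is April 1 and the second is April 8.
April 5, 2024 lies within the daylight-saving period (7 October 2023 – 8 April 2024), so Ethos Zone is on daylight time, UTC+11:00.
11:00 Ethos Zone − 11h = 00:00 UTC.
Tarath Prefecture stays on UTC+13:00 all year.
00:00 UTC + 13h = 13:00 Tarath Prefecture.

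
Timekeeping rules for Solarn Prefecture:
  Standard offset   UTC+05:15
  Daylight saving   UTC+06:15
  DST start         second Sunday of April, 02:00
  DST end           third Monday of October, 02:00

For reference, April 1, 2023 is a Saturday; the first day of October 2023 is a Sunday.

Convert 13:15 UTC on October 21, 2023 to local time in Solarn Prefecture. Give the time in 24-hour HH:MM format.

1 April 2023 is a Saturday, so the first Sunday is April 2 and the second is April 9.
1 October 2023 is a Sunday, so the first Monday is October 2 and the third is October 16.
At the standard offset (UTC+05:15), 13:15 UTC + 5h15m = 18:30 Solarn Prefecture standard time.
The standard-time date in Solarn Prefecture, October 21, 2023, does not fall between 9 April and 16 October, so daylight saving is not in effect and Solarn Prefecture is at UTC+05:15.
13:15 UTC + 5h15m = 18:30 local.

18:30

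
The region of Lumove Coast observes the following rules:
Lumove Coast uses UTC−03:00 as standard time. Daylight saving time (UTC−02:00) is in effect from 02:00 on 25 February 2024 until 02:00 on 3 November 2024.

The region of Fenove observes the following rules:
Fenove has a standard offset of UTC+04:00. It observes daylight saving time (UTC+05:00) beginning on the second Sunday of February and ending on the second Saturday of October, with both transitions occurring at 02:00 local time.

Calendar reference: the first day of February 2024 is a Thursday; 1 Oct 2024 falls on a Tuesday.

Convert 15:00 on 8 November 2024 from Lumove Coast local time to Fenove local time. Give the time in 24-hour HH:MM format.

8 November 2024 does not fall between 25 February and 3 November, so daylight saving is not in effect and Lumove Coast is at UTC−03:00.
15:00 Lumove Coast + 3h = 18:00 UTC.
1 February 2024 is a Thursday, so the first Sunday is February 4 and the second is February 11.
1 October 2024 is a Tuesday, so the first Saturday is October 5 and the second is October 12.
At the standard offset (UTC+04:00), 18:00 UTC + 4h = 22:00 Fenove standard time.
The standard-time date in Fenove, 8 November 2024, does not fall between 11 February and 12 October, so daylight saving is not in effect and Fenove is at UTC+04:00.
18:00 UTC + 4h = 22:00 Fenove.

22:00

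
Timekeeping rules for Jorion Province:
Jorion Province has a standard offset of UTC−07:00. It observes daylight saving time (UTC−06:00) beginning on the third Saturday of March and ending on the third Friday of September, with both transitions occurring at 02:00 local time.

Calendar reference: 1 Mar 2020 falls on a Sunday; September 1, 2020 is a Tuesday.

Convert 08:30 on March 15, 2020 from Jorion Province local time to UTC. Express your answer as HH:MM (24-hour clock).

1 March 2020 is a Sunday, so the first Saturday is March 7 and the third is March 21.
1 September 2020 is a Tuesday, so the first Friday is September 4 and the third is September 18.
Daylight saving runs 21 March – 18 September; March 15, 2020 is outside that window, so Jorion Province is on standard time at UTC−07:00.
08:30 local + 7h = 15:30 UTC.

15:30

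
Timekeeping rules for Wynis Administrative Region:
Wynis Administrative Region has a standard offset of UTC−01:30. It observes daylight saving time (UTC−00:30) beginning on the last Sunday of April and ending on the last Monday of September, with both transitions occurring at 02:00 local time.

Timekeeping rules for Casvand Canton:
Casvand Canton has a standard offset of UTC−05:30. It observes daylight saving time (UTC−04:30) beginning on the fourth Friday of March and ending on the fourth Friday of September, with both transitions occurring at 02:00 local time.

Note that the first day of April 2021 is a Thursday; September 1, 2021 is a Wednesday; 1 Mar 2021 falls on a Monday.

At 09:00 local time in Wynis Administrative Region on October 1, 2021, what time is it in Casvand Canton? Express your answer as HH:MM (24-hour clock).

1 April 2021 is a Thursday, so Sundays fall on 4, 11, 18, 25; the last is April 25.
1 September 2021 is a Wednesday, so Mondays fall on 6, 13, 20, 27; the last is September 27.
October 1, 2021 does not fall between 25 April and 27 September, so daylight saving is not in effect and Wynis Administrative Region is at UTC−01:30.
09:00 Wynis Administrative Region + 1h30m = 10:30 UTC.
1 March 2021 is a Monday, so the first Friday is March 5 and the fourth is March 26.
1 September 2021 is a Wednesday, so the first Friday is September 3 and the fourth is September 24.
At the standard offset (UTC−05:30), 10:30 UTC − 5h30m = 05:00 Casvand Canton standard time.
The standard-time date in Casvand Canton, October 1, 2021, is outside the daylight-saving period (26 March – 24 September), so Casvand Canton is on standard time, UTC−05:30.
10:30 UTC − 5h30m = 05:00 Casvand Canton.

05:00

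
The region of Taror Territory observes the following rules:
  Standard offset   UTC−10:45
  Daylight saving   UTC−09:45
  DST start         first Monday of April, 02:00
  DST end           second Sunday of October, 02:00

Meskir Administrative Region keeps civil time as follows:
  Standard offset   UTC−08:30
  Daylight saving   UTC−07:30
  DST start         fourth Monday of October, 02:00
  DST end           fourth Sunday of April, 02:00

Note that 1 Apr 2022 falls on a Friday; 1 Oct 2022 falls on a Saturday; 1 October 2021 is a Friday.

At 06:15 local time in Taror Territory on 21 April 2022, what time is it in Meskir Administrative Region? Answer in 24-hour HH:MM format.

08:30

1 April 2022 is a Friday, so the first Monday is April 4.
1 October 2022 is a Saturday, so the first Sunday is October 2 and the second is October 9.
Daylight saving runs 4 April – 9 October; 21 April 2022 is inside that window, so Taror Territory is at UTC−09:45.
06:15 Taror Territory + 9h45m = 16:00 UTC.
1 October 2021 is a Friday, so the first Monday is October 4 and the fourth is October 25.
1 April 2022 is a Friday, so the first Sunday is April 3 and the fourth is April 24.
At the standard offset (UTC−08:30), 16:00 UTC − 8h30m = 07:30 Meskir Administrative Region standard time.
The standard-time date in Meskir Administrative Region, 21 April 2022, falls between 25 October 2021 and 24 April 2022, so daylight saving is in effect and Meskir Administrative Region is at UTC−07:30.
16:00 UTC − 7h30m = 08:30 Meskir Administrative Region.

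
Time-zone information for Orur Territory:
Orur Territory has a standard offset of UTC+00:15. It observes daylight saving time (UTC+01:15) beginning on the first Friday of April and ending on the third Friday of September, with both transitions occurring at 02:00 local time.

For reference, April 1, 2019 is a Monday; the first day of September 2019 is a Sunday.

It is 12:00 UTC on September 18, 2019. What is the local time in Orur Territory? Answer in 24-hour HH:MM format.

13:15

1 April 2019 is a Monday, so the first Friday is April 5.
1 September 2019 is a Sunday, so the first Friday is September 6 and the third is September 20.
At the standard offset (UTC+00:15), 12:00 UTC + 0h15m = 12:15 Orur Territory standard time.
The standard-time date in Orur Territory, September 18, 2019, falls between 5 April and 20 September, so daylight saving is in effect and Orur Territory is at UTC+01:15.
12:00 UTC + 1h15m = 13:15 local.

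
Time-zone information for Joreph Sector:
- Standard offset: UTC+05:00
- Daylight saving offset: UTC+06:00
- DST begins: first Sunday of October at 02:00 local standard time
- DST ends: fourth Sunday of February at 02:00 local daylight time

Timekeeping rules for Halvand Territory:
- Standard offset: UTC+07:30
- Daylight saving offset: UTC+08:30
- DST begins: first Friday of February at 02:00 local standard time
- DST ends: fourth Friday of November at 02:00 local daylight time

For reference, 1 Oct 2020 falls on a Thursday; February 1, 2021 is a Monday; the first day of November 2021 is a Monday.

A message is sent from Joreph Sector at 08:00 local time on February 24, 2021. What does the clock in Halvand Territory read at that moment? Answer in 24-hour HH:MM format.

10:30

1 October 2020 is a Thursday, so the first Sunday is October 4.
1 February 2021 is a Monday, so the first Sunday is February 7 and the fourth is February 28.
Daylight saving runs 4 October 2020 – 28 February 2021; February 24, 2021 is inside that window, so Joreph Sector is at UTC+06:00.
08:00 Joreph Sector − 6h = 02:00 UTC.
1 February 2021 is a Monday, so the first Friday is February 5.
1 November 2021 is a Monday, so the first Friday is November 5 and the fourth is November 26.
At the standard offset (UTC+07:30), 02:00 UTC + 7h30m = 09:30 Halvand Territory standard time.
Daylight saving runs 5 February – 26 November; the standard-time date in Halvand Territory, February 24, 2021, is inside that window, so Halvand Territory is at UTC+08:30.
02:00 UTC + 8h30m = 10:30 Halvand Territory.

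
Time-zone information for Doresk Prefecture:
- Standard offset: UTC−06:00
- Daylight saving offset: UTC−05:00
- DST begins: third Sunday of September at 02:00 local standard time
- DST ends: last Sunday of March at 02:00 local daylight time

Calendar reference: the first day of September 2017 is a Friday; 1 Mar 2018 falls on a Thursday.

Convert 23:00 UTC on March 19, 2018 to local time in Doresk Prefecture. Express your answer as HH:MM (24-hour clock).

1 September 2017 is a Friday, so the first Sunday is September 3 and the third is September 17.
1 March 2018 is a Thursday, so Sundays fall on 4, 11, 18, 25; the last is March 25.
At the standard offset (UTC−06:00), 23:00 UTC − 6h = 17:00 Doresk Prefecture standard time.
The standard-time date in Doresk Prefecture, March 19, 2018, falls between 17 September 2017 and 25 March 2018, so daylight saving is in effect and Doresk Prefecture is at UTC−05:00.
23:00 UTC − 5h = 18:00 local.

18:00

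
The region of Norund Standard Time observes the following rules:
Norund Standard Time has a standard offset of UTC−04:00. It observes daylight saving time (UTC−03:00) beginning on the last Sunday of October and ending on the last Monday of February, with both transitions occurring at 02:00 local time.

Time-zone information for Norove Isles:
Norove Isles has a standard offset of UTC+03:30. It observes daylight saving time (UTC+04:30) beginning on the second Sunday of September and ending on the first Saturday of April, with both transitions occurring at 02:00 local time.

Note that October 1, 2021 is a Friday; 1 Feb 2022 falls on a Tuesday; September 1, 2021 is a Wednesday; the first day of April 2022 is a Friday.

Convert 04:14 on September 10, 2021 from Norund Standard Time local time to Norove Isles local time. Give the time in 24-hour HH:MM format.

1 October 2021 is a Friday, so Sundays fall on 3, 10, 17, 24, 31; the last is October 31.
1 February 2022 is a Tuesday, so Mondays fall on 7, 14, 21, 28; the last is February 28.
September 10, 2021 is outside the daylight-saving period (31 October 2021 – 28 February 2022), so Norund Standard Time is on standard time, UTC−04:00.
04:14 Norund Standard Time + 4h = 08:14 UTC.
1 September 2021 is a Wednesday, so the first Sunday is September 5 and the second is September 12.
1 April 2022 is a Friday, so the first Saturday is April 2.
At the standard offset (UTC+03:30), 08:14 UTC + 3h30m = 11:44 Norove Isles standard time.
The standard-time date in Norove Isles, September 10, 2021, is outside the daylight-saving period (12 September 2021 – 2 April 2022), so Norove Isles is on standard time, UTC+03:30.
08:14 UTC + 3h30m = 11:44 Norove Isles.

11:44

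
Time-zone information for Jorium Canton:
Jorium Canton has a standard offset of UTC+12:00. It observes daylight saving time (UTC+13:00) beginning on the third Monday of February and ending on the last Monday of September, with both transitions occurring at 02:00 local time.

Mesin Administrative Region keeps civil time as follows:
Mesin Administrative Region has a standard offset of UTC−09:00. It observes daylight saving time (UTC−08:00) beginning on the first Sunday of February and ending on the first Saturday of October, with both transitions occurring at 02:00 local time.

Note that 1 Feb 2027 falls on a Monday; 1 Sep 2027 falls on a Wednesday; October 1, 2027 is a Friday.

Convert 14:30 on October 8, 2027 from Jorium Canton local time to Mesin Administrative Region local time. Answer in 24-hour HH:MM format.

17:30

1 February 2027 is a Monday, so the first Monday is February 1 and the third is February 15.
1 September 2027 is a Wednesday, so Mondays fall on 6, 13, 20, 27; the last is September 27.
October 8, 2027 is outside the daylight-saving period (15 February – 27 September), so Jorium Canton is on standard time, UTC+12:00.
14:30 Jorium Canton − 12h = 02:30 UTC.
1 February 2027 is a Monday, so the first Sunday is February 7.
1 October 2027 is a Friday, so the first Saturday is October 2.
At the standard offset (UTC−09:00), 02:30 UTC − 9h = 17:30 Mesin Administrative Region standard time (rolling into the previous day, 7 October 2027).
Daylight saving runs 7 February – 2 October; the standard-time date in Mesin Administrative Region, October 7, 2027, is outside that window, so Mesin Administrative Region is on standard time at UTC−09:00.
02:30 UTC − 9h = 17:30 Mesin Administrative Region (rolling into the previous day, 7 October 2027).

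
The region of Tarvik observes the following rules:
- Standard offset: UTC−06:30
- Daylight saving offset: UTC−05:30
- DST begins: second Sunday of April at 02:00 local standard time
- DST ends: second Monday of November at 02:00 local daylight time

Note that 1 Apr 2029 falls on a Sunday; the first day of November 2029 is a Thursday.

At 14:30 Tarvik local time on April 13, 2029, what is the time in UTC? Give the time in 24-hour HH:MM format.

1 April 2029 is a Sunday, so the first Sunday is April 1 and the second is April 8.
1 November 2029 is a Thursday, so the first Monday is November 5 and the second is November 12.
Daylight saving runs 8 April – 12 November; April 13, 2029 is inside that window, so Tarvik is at UTC−05:30.
14:30 local + 5h30m = 20:00 UTC.

20:00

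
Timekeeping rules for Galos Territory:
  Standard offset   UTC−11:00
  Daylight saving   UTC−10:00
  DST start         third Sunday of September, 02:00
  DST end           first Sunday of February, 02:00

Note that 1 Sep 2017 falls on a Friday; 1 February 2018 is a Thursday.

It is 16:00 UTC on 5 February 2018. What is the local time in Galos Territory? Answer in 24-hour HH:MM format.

1 September 2017 is a Friday, so the first Sunday is September 3 and the third is September 17.
1 February 2018 is a Thursday, so the first Sunday is February 4.
At the standard offset (UTC−11:00), 16:00 UTC − 11h = 05:00 Galos Territory standard time.
Daylight saving runs 17 September 2017 – 4 February 2018; the standard-time date in Galos Territory, 5 February 2018, is outside that window, so Galos Territory is on standard time at UTC−11:00.
16:00 UTC − 11h = 05:00 local.

05:00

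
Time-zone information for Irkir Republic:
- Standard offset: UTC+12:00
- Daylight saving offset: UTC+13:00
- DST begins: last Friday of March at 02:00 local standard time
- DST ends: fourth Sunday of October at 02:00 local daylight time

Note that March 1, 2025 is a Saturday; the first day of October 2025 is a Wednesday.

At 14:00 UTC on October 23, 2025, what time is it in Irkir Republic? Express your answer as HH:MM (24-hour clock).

1 March 2025 is a Saturday, so Fridays fall on 7, 14, 21, 28; the last is March 28.
1 October 2025 is a Wednesday, so the first Sunday is October 5 and the fourth is October 26.
At the standard offset (UTC+12:00), 14:00 UTC + 12h = 02:00 Irkir Republic standard time (rolling into the next day, 24 October 2025).
Daylight saving runs 28 March – 26 October; the standard-time date in Irkir Republic, October 24, 2025, is inside that window, so Irkir Republic is at UTC+13:00.
14:00 UTC + 13h = 03:00 local (rolling into the next day, 24 October 2025).

03:00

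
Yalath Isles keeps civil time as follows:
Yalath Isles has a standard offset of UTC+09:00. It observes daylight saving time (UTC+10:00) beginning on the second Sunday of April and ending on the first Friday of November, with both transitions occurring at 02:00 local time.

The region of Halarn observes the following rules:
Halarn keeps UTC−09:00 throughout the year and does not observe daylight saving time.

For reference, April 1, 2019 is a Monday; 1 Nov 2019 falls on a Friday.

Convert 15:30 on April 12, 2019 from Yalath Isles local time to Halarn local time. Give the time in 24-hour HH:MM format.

1 April 2019 is a Monday, so the first Sunday is April 7 and the second is April 14.
1 November 2019 is a Friday, so the first Friday is November 1.
April 12, 2019 does not fall between 14 April and 1 November, so daylight saving is not in effect and Yalath Isles is at UTC+09:00.
15:30 Yalath Isles − 9h = 06:30 UTC.
Halarn has no daylight saving, so its offset is UTC−09:00 year-round.
06:30 UTC − 9h = 21:30 Halarn (rolling into the previous day, 11 April 2019).

21:30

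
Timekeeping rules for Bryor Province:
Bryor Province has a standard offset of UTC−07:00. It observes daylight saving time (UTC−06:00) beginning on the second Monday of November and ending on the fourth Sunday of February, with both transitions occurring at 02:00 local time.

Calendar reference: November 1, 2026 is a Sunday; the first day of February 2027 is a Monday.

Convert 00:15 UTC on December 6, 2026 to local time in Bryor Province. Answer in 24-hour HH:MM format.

1 November 2026 is a Sunday, so the first Monday is November 2 and the second is November 9.
1 February 2027 is a Monday, so the first Sunday is February 7 and the fourth is February 28.
At the standard offset (UTC−07:00), 00:15 UTC − 7h = 17:15 Bryor Province standard time (rolling into the previous day, 5 December 2026).
The standard-time date in Bryor Province, December 5, 2026, lies within the daylight-saving period (9 November 2026 – 28 February 2027), so Bryor Province is on daylight time, UTC−06:00.
00:15 UTC − 6h = 18:15 local (rolling into the previous day, 5 December 2026).

18:15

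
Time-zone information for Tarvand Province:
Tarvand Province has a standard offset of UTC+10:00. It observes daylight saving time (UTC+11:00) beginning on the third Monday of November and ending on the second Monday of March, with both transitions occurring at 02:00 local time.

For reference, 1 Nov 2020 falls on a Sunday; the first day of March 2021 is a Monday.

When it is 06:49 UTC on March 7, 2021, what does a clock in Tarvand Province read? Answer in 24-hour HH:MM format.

1 November 2020 is a Sunday, so the first Monday is November 2 and the third is November 16.
1 March 2021 is a Monday, so the first Monday is March 1 and the second is March 8.
At the standard offset (UTC+10:00), 06:49 UTC + 10h = 16:49 Tarvand Province standard time.
The standard-time date in Tarvand Province, March 7, 2021, falls between 16 November 2020 and 8 March 2021, so daylight saving is in effect and Tarvand Province is at UTC+11:00.
06:49 UTC + 11h = 17:49 local.

17:49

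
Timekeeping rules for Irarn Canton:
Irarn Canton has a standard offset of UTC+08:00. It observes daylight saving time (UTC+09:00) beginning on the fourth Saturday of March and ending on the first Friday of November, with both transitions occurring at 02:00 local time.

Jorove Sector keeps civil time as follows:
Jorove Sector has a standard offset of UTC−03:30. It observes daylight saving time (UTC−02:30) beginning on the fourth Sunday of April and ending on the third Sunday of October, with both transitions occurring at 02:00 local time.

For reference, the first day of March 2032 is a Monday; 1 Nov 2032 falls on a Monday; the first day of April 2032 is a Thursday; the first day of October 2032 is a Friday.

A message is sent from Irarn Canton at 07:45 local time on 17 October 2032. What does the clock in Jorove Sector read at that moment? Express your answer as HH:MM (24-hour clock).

1 March 2032 is a Monday, so the first Saturday is March 6 and the fourth is March 27.
1 November 2032 is a Monday, so the first Friday is November 5.
17 October 2032 falls between 27 March and 5 November, so daylight saving is in effect and Irarn Canton is at UTC+09:00.
07:45 Irarn Canton − 9h = 22:45 UTC (rolling into the previous day, 16 October 2032).
1 April 2032 is a Thursday, so the first Sunday is April 4 and the fourth is April 25.
1 October 2032 is a Friday, so the first Sunday is October 3 and the third is October 17.
At the standard offset (UTC−03:30), 22:45 UTC − 3h30m = 19:15 Jorove Sector standard time.
The standard-time date in Jorove Sector, 16 October 2032, falls between 25 April and 17 October, so daylight saving is in effect and Jorove Sector is at UTC−02:30.
22:45 UTC − 2h30m = 20:15 Jorove Sector.

20:15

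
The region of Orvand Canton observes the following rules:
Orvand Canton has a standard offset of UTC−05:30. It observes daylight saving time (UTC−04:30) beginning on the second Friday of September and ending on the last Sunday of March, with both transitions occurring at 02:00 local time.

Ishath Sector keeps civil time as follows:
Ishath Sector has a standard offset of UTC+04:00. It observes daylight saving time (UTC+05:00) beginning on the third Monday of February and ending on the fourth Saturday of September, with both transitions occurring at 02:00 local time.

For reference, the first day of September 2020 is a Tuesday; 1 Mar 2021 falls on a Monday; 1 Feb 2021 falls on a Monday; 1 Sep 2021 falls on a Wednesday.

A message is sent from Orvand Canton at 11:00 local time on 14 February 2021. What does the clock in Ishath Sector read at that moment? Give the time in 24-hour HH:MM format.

1 September 2020 is a Tuesday, so the first Friday is September 4 and the second is September 11.
1 March 2021 is a Monday, so Sundays fall on 7, 14, 21, 28; the last is March 28.
14 February 2021 lies within the daylight-saving period (11 September 2020 – 28 March 2021), so Orvand Canton is on daylight time, UTC−04:30.
11:00 Orvand Canton + 4h30m = 15:30 UTC.
1 February 2021 is a Monday, so the first Monday is February 1 and the third is February 15.
1 September 2021 is a Wednesday, so the first Saturday is September 4 and the fourth is September 25.
At the standard offset (UTC+04:00), 15:30 UTC + 4h = 19:30 Ishath Sector standard time.
Daylight saving runs 15 February – 25 September; the standard-time date in Ishath Sector, 14 February 2021, is outside that window, so Ishath Sector is on standard time at UTC+04:00.
15:30 UTC + 4h = 19:30 Ishath Sector.

19:30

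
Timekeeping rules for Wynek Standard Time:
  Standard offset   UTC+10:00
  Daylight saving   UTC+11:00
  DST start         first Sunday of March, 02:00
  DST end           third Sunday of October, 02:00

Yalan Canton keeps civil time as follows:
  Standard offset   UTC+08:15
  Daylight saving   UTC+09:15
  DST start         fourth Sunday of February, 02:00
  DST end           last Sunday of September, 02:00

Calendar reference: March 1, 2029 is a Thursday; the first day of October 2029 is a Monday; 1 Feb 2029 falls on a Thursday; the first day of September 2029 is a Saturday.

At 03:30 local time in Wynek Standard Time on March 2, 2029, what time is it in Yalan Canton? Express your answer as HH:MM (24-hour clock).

02:45

1 March 2029 is a Thursday, so the first Sunday is March 4.
1 October 2029 is a Monday, so the first Sunday is October 7 and the third is October 21.
March 2, 2029 is outside the daylight-saving period (4 March – 21 October), so Wynek Standard Time is on standard time, UTC+10:00.
03:30 Wynek Standard Time − 10h = 17:30 UTC (rolling into the previous day, 1 March 2029).
1 February 2029 is a Thursday, so the first Sunday is February 4 and the fourth is February 25.
1 September 2029 is a Saturday, so Sundays fall on 2, 9, 16, 23, 30; the last is September 30.
At the standard offset (UTC+08:15), 17:30 UTC + 8h15m = 01:45 Yalan Canton standard time (rolling into the next day, 2 March 2029).
Daylight saving runs 25 February – 30 September; the standard-time date in Yalan Canton, March 2, 2029, is inside that window, so Yalan Canton is at UTC+09:15.
17:30 UTC + 9h15m = 02:45 Yalan Canton (rolling into the next day, 2 March 2029).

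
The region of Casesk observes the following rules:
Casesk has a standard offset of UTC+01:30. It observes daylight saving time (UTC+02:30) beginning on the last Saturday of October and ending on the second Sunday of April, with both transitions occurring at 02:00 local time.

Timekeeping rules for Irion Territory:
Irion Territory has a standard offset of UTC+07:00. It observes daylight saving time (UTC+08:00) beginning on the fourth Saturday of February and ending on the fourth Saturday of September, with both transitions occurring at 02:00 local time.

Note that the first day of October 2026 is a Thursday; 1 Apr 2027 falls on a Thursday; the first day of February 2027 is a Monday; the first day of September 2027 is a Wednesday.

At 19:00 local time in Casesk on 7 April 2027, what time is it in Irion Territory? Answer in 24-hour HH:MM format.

00:30

1 October 2026 is a Thursday, so Saturdays fall on 3, 10, 17, 24, 31; the last is October 31.
1 April 2027 is a Thursday, so the first Sunday is April 4 and the second is April 11.
7 April 2027 lies within the daylight-saving period (31 October 2026 – 11 April 2027), so Casesk is on daylight time, UTC+02:30.
19:00 Casesk − 2h30m = 16:30 UTC.
1 February 2027 is a Monday, so the first Saturday is February 6 and the fourth is February 27.
1 September 2027 is a Wednesday, so the first Saturday is September 4 and the fourth is September 25.
At the standard offset (UTC+07:00), 16:30 UTC + 7h = 23:30 Irion Territory standard time.
Daylight saving runs 27 February – 25 September; the standard-time date in Irion Territory, 7 April 2027, is inside that window, so Irion Territory is at UTC+08:00.
16:30 UTC + 8h = 00:30 Irion Territory (rolling into the next day, 8 April 2027).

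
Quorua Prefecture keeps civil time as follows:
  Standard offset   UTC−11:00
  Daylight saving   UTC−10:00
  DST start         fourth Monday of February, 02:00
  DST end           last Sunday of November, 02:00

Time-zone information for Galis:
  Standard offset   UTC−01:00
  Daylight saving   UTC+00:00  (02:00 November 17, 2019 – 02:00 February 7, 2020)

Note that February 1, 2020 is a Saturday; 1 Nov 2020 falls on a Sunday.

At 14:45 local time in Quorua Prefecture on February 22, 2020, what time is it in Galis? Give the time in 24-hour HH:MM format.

00:45

1 February 2020 is a Saturday, so the first Monday is February 3 and the fourth is February 24.
1 November 2020 is a Sunday, so Sundays fall on 1, 8, 15, 22, 29; the last is November 29.
Daylight saving runs 24 February – 29 November; February 22, 2020 is outside that window, so Quorua Prefecture is on standard time at UTC−11:00.
14:45 Quorua Prefecture + 11h = 01:45 UTC (rolling into the next day, 23 February 2020).
At the standard offset (UTC−01:00), 01:45 UTC − 1h = 00:45 Galis standard time.
The standard-time date in Galis, February 23, 2020, does not fall between 17 November 2019 and 7 February 2020, so daylight saving is not in effect and Galis is at UTC−01:00.
01:45 UTC − 1h = 00:45 Galis.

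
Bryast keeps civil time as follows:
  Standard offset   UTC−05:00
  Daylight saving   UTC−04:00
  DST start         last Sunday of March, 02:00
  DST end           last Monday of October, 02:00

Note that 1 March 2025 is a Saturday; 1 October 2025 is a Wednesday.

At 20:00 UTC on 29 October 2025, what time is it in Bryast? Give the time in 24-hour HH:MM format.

15:00

1 March 2025 is a Saturday, so Sundays fall on 2, 9, 16, 23, 30; the last is March 30.
1 October 2025 is a Wednesday, so Mondays fall on 6, 13, 20, 27; the last is October 27.
At the standard offset (UTC−05:00), 20:00 UTC − 5h = 15:00 Bryast standard time.
Daylight saving runs 30 March – 27 October; the standard-time date in Bryast, 29 October 2025, is outside that window, so Bryast is on standard time at UTC−05:00.
20:00 UTC − 5h = 15:00 local.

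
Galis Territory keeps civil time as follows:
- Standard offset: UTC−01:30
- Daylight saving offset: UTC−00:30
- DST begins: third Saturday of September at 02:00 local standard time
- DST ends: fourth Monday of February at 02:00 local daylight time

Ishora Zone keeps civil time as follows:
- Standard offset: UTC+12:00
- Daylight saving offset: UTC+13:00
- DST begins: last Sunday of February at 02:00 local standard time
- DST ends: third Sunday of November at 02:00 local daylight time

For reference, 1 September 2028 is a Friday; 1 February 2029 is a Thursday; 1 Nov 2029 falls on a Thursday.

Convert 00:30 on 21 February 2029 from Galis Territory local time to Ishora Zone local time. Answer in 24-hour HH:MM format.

1 September 2028 is a Friday, so the first Saturday is September 2 and the third is September 16.
1 February 2029 is a Thursday, so the first Monday is February 5 and the fourth is February 26.
Daylight saving runs 16 September 2028 – 26 February 2029; 21 February 2029 is inside that window, so Galis Territory is at UTC−00:30.
00:30 Galis Territory + 0h30m = 01:00 UTC.
1 February 2029 is a Thursday, so Sundays fall on 4, 11, 18, 25; the last is February 25.
1 November 2029 is a Thursday, so the first Sunday is November 4 and the third is November 18.
At the standard offset (UTC+12:00), 01:00 UTC + 12h = 13:00 Ishora Zone standard time.
The standard-time date in Ishora Zone, 21 February 2029, does not fall between 25 February and 18 November, so daylight saving is not in effect and Ishora Zone is at UTC+12:00.
01:00 UTC + 12h = 13:00 Ishora Zone.

13:00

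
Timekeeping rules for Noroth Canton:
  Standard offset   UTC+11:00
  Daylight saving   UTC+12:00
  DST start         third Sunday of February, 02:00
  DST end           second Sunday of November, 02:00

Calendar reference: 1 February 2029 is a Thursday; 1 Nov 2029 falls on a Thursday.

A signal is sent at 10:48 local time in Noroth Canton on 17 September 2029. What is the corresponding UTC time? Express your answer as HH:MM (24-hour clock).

1 February 2029 is a Thursday, so the first Sunday is February 4 and the third is February 18.
1 November 2029 is a Thursday, so the first Sunday is November 4 and the second is November 11.
Daylight saving runs 18 February – 11 November; 17 September 2029 is inside that window, so Noroth Canton is at UTC+12:00.
10:48 local − 12h = 22:48 UTC (rolling into the previous day, 16 September 2029).

22:48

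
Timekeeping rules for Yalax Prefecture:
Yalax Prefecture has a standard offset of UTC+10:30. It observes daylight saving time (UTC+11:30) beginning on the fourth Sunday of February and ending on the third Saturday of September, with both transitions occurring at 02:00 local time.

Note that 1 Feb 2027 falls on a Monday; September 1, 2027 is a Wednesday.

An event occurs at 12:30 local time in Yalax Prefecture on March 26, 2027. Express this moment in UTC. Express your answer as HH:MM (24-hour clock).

1 February 2027 is a Monday, so the first Sunday is February 7 and the fourth is February 28.
1 September 2027 is a Wednesday, so the first Saturday is September 4 and the third is September 18.
Daylight saving runs 28 February – 18 September; March 26, 2027 is inside that window, so Yalax Prefecture is at UTC+11:30.
12:30 local − 11h30m = 01:00 UTC.

01:00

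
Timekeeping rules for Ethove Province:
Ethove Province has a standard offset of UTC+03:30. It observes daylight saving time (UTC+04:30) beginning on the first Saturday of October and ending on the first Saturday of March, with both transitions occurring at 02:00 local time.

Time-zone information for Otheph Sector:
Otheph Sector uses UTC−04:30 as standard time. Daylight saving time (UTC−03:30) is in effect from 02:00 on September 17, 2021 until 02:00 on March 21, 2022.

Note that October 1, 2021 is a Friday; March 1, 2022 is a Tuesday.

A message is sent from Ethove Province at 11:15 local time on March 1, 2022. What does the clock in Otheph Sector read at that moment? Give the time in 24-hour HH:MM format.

1 October 2021 is a Friday, so the first Saturday is October 2.
1 March 2022 is a Tuesday, so the first Saturday is March 5.
Daylight saving runs 2 October 2021 – 5 March 2022; March 1, 2022 is inside that window, so Ethove Province is at UTC+04:30.
11:15 Ethove Province − 4h30m = 06:45 UTC.
At the standard offset (UTC−04:30), 06:45 UTC − 4h30m = 02:15 Otheph Sector standard time.
Daylight saving runs 17 September 2021 – 21 March 2022; the standard-time date in Otheph Sector, March 1, 2022, is inside that window, so Otheph Sector is at UTC−03:30.
06:45 UTC − 3h30m = 03:15 Otheph Sector.

03:15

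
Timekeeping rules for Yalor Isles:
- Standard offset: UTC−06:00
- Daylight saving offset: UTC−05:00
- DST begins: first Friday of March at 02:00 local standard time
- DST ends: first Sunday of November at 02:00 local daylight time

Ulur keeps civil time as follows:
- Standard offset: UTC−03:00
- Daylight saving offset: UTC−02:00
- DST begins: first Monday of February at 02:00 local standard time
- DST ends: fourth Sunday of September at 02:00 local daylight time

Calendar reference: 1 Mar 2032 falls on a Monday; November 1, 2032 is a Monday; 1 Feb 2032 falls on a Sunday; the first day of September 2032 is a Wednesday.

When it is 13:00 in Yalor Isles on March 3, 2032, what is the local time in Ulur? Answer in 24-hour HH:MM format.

1 March 2032 is a Monday, so the first Friday is March 5.
1 November 2032 is a Monday, so the first Sunday is November 7.
March 3, 2032 does not fall between 5 March and 7 November, so daylight saving is not in effect and Yalor Isles is at UTC−06:00.
13:00 Yalor Isles + 6h = 19:00 UTC.
1 February 2032 is a Sunday, so the first Monday is February 2.
1 September 2032 is a Wednesday, so the first Sunday is September 5 and the fourth is September 26.
At the standard offset (UTC−03:00), 19:00 UTC − 3h = 16:00 Ulur standard time.
The standard-time date in Ulur, March 3, 2032, falls between 2 February and 26 September, so daylight saving is in effect and Ulur is at UTC−02:00.
19:00 UTC − 2h = 17:00 Ulur.

17:00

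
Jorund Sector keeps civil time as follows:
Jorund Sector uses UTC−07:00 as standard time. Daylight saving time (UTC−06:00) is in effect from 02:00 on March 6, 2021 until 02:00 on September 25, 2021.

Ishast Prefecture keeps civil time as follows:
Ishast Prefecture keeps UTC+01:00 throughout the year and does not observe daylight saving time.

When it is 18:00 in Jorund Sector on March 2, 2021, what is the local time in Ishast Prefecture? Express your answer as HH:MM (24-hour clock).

March 2, 2021 does not fall between 6 March and 25 September, so daylight saving is not in effect and Jorund Sector is at UTC−07:00.
18:00 Jorund Sector + 7h = 01:00 UTC (rolling into the next day, 3 March 2021).
Ishast Prefecture has no daylight saving, so its offset is UTC+01:00 year-round.
01:00 UTC + 1h = 02:00 Ishast Prefecture.

02:00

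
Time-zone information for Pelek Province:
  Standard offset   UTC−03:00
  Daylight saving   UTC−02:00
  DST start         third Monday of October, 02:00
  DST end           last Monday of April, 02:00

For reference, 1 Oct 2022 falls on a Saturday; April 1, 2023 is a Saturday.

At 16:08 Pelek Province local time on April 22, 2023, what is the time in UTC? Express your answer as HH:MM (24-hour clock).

18:08

1 October 2022 is a Saturday, so the first Monday is October 3 and the third is October 17.
1 April 2023 is a Saturday, so Mondays fall on 3, 10, 17, 24; the last is April 24.
April 22, 2023 lies within the daylight-saving period (17 October 2022 – 24 April 2023), so Pelek Province is on daylight time, UTC−02:00.
16:08 local + 2h = 18:08 UTC.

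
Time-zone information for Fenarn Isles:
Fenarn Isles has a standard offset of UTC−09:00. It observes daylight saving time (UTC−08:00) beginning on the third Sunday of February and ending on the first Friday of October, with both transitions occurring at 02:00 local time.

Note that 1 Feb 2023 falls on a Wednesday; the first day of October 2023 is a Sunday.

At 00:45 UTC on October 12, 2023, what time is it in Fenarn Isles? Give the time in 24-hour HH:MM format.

1 February 2023 is a Wednesday, so the first Sunday is February 5 and the third is February 19.
1 October 2023 is a Sunday, so the first Friday is October 6.
At the standard offset (UTC−09:00), 00:45 UTC − 9h = 15:45 Fenarn Isles standard time (rolling into the previous day, 11 October 2023).
Daylight saving runs 19 February – 6 October; the standard-time date in Fenarn Isles, October 11, 2023, is outside that window, so Fenarn Isles is on standard time at UTC−09:00.
00:45 UTC − 9h = 15:45 local (rolling into the previous day, 11 October 2023).

15:45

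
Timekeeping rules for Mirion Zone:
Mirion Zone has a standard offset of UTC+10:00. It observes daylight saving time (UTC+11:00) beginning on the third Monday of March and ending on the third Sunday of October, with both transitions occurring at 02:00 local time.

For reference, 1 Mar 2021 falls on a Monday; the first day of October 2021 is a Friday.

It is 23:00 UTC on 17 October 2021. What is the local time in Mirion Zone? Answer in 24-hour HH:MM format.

09:00

1 March 2021 is a Monday, so the first Monday is March 1 and the third is March 15.
1 October 2021 is a Friday, so the first Sunday is October 3 and the third is October 17.
At the standard offset (UTC+10:00), 23:00 UTC + 10h = 09:00 Mirion Zone standard time (rolling into the next day, 18 October 2021).
The standard-time date in Mirion Zone, 18 October 2021, is outside the daylight-saving period (15 March – 17 October), so Mirion Zone is on standard time, UTC+10:00.
23:00 UTC + 10h = 09:00 local (rolling into the next day, 18 October 2021).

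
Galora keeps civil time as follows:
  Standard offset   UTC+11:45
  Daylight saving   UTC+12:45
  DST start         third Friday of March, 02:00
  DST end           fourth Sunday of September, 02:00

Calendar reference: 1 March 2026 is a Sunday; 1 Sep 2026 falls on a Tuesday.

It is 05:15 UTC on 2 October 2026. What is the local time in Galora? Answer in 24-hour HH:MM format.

1 March 2026 is a Sunday, so the first Friday is March 6 and the third is March 20.
1 September 2026 is a Tuesday, so the first Sunday is September 6 and the fourth is September 27.
At the standard offset (UTC+11:45), 05:15 UTC + 11h45m = 17:00 Galora standard time.
Daylight saving runs 20 March – 27 September; the standard-time date in Galora, 2 October 2026, is outside that window, so Galora is on standard time at UTC+11:45.
05:15 UTC + 11h45m = 17:00 local.

17:00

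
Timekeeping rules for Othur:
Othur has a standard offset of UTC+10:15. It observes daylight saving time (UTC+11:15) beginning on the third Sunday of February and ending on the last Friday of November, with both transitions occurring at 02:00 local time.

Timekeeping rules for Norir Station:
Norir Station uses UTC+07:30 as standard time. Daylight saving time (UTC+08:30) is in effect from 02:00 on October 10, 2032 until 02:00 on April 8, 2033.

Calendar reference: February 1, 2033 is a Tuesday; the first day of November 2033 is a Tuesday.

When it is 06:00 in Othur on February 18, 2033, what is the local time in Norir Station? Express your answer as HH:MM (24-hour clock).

04:15

1 February 2033 is a Tuesday, so the first Sunday is February 6 and the third is February 20.
1 November 2033 is a Tuesday, so Fridays fall on 4, 11, 18, 25; the last is November 25.
Daylight saving runs 20 February – 25 November; February 18, 2033 is outside that window, so Othur is on standard time at UTC+10:15.
06:00 Othur − 10h15m = 19:45 UTC (rolling into the previous day, 17 February 2033).
At the standard offset (UTC+07:30), 19:45 UTC + 7h30m = 03:15 Norir Station standard time (rolling into the next day, 18 February 2033).
The standard-time date in Norir Station, February 18, 2033, falls between 10 October 2032 and 8 April 2033, so daylight saving is in effect and Norir Station is at UTC+08:30.
19:45 UTC + 8h30m = 04:15 Norir Station (rolling into the next day, 18 February 2033).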